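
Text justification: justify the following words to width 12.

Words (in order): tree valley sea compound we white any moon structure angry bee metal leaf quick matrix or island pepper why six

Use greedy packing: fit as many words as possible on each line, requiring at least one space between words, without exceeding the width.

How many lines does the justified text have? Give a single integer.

Answer: 11

Derivation:
Line 1: ['tree', 'valley'] (min_width=11, slack=1)
Line 2: ['sea', 'compound'] (min_width=12, slack=0)
Line 3: ['we', 'white', 'any'] (min_width=12, slack=0)
Line 4: ['moon'] (min_width=4, slack=8)
Line 5: ['structure'] (min_width=9, slack=3)
Line 6: ['angry', 'bee'] (min_width=9, slack=3)
Line 7: ['metal', 'leaf'] (min_width=10, slack=2)
Line 8: ['quick', 'matrix'] (min_width=12, slack=0)
Line 9: ['or', 'island'] (min_width=9, slack=3)
Line 10: ['pepper', 'why'] (min_width=10, slack=2)
Line 11: ['six'] (min_width=3, slack=9)
Total lines: 11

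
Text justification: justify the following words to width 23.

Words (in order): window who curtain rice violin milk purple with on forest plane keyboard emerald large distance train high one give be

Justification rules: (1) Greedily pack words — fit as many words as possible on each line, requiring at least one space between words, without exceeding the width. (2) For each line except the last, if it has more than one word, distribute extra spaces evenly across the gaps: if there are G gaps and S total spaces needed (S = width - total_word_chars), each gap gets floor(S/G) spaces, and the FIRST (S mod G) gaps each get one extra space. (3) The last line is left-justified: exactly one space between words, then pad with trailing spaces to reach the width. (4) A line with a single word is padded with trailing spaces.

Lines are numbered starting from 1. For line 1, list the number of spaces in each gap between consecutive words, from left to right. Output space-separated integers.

Answer: 1 1 1

Derivation:
Line 1: ['window', 'who', 'curtain', 'rice'] (min_width=23, slack=0)
Line 2: ['violin', 'milk', 'purple', 'with'] (min_width=23, slack=0)
Line 3: ['on', 'forest', 'plane'] (min_width=15, slack=8)
Line 4: ['keyboard', 'emerald', 'large'] (min_width=22, slack=1)
Line 5: ['distance', 'train', 'high', 'one'] (min_width=23, slack=0)
Line 6: ['give', 'be'] (min_width=7, slack=16)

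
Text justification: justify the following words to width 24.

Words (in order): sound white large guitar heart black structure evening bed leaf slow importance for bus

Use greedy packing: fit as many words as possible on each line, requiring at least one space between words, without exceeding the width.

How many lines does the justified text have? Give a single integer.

Line 1: ['sound', 'white', 'large', 'guitar'] (min_width=24, slack=0)
Line 2: ['heart', 'black', 'structure'] (min_width=21, slack=3)
Line 3: ['evening', 'bed', 'leaf', 'slow'] (min_width=21, slack=3)
Line 4: ['importance', 'for', 'bus'] (min_width=18, slack=6)
Total lines: 4

Answer: 4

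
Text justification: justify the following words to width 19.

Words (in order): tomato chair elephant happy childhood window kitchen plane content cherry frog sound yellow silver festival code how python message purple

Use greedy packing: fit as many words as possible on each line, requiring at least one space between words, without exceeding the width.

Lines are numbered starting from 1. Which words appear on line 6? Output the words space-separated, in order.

Line 1: ['tomato', 'chair'] (min_width=12, slack=7)
Line 2: ['elephant', 'happy'] (min_width=14, slack=5)
Line 3: ['childhood', 'window'] (min_width=16, slack=3)
Line 4: ['kitchen', 'plane'] (min_width=13, slack=6)
Line 5: ['content', 'cherry', 'frog'] (min_width=19, slack=0)
Line 6: ['sound', 'yellow', 'silver'] (min_width=19, slack=0)
Line 7: ['festival', 'code', 'how'] (min_width=17, slack=2)
Line 8: ['python', 'message'] (min_width=14, slack=5)
Line 9: ['purple'] (min_width=6, slack=13)

Answer: sound yellow silver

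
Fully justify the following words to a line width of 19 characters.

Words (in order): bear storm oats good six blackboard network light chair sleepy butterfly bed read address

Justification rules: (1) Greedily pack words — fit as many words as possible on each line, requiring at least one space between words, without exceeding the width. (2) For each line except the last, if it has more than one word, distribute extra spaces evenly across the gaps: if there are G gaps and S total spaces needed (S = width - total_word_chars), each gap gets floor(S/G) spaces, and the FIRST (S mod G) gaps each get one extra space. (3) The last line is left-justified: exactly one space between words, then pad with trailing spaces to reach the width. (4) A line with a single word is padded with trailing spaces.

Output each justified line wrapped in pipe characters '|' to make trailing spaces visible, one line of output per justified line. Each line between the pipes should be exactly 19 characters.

Answer: |bear   storm   oats|
|good six blackboard|
|network light chair|
|sleepy    butterfly|
|bed read address   |

Derivation:
Line 1: ['bear', 'storm', 'oats'] (min_width=15, slack=4)
Line 2: ['good', 'six', 'blackboard'] (min_width=19, slack=0)
Line 3: ['network', 'light', 'chair'] (min_width=19, slack=0)
Line 4: ['sleepy', 'butterfly'] (min_width=16, slack=3)
Line 5: ['bed', 'read', 'address'] (min_width=16, slack=3)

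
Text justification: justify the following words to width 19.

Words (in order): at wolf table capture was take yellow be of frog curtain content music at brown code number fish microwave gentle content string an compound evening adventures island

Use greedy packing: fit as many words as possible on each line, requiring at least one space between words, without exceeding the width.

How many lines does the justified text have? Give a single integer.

Answer: 10

Derivation:
Line 1: ['at', 'wolf', 'table'] (min_width=13, slack=6)
Line 2: ['capture', 'was', 'take'] (min_width=16, slack=3)
Line 3: ['yellow', 'be', 'of', 'frog'] (min_width=17, slack=2)
Line 4: ['curtain', 'content'] (min_width=15, slack=4)
Line 5: ['music', 'at', 'brown', 'code'] (min_width=19, slack=0)
Line 6: ['number', 'fish'] (min_width=11, slack=8)
Line 7: ['microwave', 'gentle'] (min_width=16, slack=3)
Line 8: ['content', 'string', 'an'] (min_width=17, slack=2)
Line 9: ['compound', 'evening'] (min_width=16, slack=3)
Line 10: ['adventures', 'island'] (min_width=17, slack=2)
Total lines: 10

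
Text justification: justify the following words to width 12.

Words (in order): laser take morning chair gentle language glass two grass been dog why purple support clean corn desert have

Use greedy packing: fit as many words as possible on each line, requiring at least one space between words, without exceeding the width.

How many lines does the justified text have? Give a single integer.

Line 1: ['laser', 'take'] (min_width=10, slack=2)
Line 2: ['morning'] (min_width=7, slack=5)
Line 3: ['chair', 'gentle'] (min_width=12, slack=0)
Line 4: ['language'] (min_width=8, slack=4)
Line 5: ['glass', 'two'] (min_width=9, slack=3)
Line 6: ['grass', 'been'] (min_width=10, slack=2)
Line 7: ['dog', 'why'] (min_width=7, slack=5)
Line 8: ['purple'] (min_width=6, slack=6)
Line 9: ['support'] (min_width=7, slack=5)
Line 10: ['clean', 'corn'] (min_width=10, slack=2)
Line 11: ['desert', 'have'] (min_width=11, slack=1)
Total lines: 11

Answer: 11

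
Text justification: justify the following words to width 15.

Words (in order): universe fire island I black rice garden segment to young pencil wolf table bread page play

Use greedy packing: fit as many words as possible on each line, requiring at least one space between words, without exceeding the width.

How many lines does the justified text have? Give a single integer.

Line 1: ['universe', 'fire'] (min_width=13, slack=2)
Line 2: ['island', 'I', 'black'] (min_width=14, slack=1)
Line 3: ['rice', 'garden'] (min_width=11, slack=4)
Line 4: ['segment', 'to'] (min_width=10, slack=5)
Line 5: ['young', 'pencil'] (min_width=12, slack=3)
Line 6: ['wolf', 'table'] (min_width=10, slack=5)
Line 7: ['bread', 'page', 'play'] (min_width=15, slack=0)
Total lines: 7

Answer: 7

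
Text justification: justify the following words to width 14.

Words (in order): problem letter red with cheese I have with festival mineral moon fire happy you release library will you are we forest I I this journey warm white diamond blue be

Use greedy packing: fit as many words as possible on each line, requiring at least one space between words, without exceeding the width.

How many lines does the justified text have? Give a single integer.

Line 1: ['problem', 'letter'] (min_width=14, slack=0)
Line 2: ['red', 'with'] (min_width=8, slack=6)
Line 3: ['cheese', 'I', 'have'] (min_width=13, slack=1)
Line 4: ['with', 'festival'] (min_width=13, slack=1)
Line 5: ['mineral', 'moon'] (min_width=12, slack=2)
Line 6: ['fire', 'happy', 'you'] (min_width=14, slack=0)
Line 7: ['release'] (min_width=7, slack=7)
Line 8: ['library', 'will'] (min_width=12, slack=2)
Line 9: ['you', 'are', 'we'] (min_width=10, slack=4)
Line 10: ['forest', 'I', 'I'] (min_width=10, slack=4)
Line 11: ['this', 'journey'] (min_width=12, slack=2)
Line 12: ['warm', 'white'] (min_width=10, slack=4)
Line 13: ['diamond', 'blue'] (min_width=12, slack=2)
Line 14: ['be'] (min_width=2, slack=12)
Total lines: 14

Answer: 14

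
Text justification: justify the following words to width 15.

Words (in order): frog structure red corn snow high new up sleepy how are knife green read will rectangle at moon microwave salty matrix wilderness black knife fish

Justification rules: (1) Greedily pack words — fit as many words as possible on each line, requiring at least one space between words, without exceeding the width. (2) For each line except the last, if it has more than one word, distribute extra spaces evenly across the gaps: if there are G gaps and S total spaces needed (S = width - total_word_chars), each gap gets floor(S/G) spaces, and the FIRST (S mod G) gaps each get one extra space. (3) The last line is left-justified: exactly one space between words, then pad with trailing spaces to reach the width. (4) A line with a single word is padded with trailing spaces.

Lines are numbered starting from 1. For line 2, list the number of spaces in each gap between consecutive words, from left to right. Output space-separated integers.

Answer: 2 2

Derivation:
Line 1: ['frog', 'structure'] (min_width=14, slack=1)
Line 2: ['red', 'corn', 'snow'] (min_width=13, slack=2)
Line 3: ['high', 'new', 'up'] (min_width=11, slack=4)
Line 4: ['sleepy', 'how', 'are'] (min_width=14, slack=1)
Line 5: ['knife', 'green'] (min_width=11, slack=4)
Line 6: ['read', 'will'] (min_width=9, slack=6)
Line 7: ['rectangle', 'at'] (min_width=12, slack=3)
Line 8: ['moon', 'microwave'] (min_width=14, slack=1)
Line 9: ['salty', 'matrix'] (min_width=12, slack=3)
Line 10: ['wilderness'] (min_width=10, slack=5)
Line 11: ['black', 'knife'] (min_width=11, slack=4)
Line 12: ['fish'] (min_width=4, slack=11)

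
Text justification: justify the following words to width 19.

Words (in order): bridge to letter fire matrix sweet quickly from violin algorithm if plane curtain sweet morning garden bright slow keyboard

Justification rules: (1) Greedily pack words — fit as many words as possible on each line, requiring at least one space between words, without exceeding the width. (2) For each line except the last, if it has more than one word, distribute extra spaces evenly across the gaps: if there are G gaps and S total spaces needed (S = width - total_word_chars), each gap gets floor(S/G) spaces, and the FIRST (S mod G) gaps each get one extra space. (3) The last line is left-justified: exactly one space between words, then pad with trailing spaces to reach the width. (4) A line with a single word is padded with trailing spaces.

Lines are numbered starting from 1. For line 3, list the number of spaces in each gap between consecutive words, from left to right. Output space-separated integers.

Line 1: ['bridge', 'to', 'letter'] (min_width=16, slack=3)
Line 2: ['fire', 'matrix', 'sweet'] (min_width=17, slack=2)
Line 3: ['quickly', 'from', 'violin'] (min_width=19, slack=0)
Line 4: ['algorithm', 'if', 'plane'] (min_width=18, slack=1)
Line 5: ['curtain', 'sweet'] (min_width=13, slack=6)
Line 6: ['morning', 'garden'] (min_width=14, slack=5)
Line 7: ['bright', 'slow'] (min_width=11, slack=8)
Line 8: ['keyboard'] (min_width=8, slack=11)

Answer: 1 1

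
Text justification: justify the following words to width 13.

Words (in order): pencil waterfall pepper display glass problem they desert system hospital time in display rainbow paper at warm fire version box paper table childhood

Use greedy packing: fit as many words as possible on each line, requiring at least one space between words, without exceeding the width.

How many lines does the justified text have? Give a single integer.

Answer: 13

Derivation:
Line 1: ['pencil'] (min_width=6, slack=7)
Line 2: ['waterfall'] (min_width=9, slack=4)
Line 3: ['pepper'] (min_width=6, slack=7)
Line 4: ['display', 'glass'] (min_width=13, slack=0)
Line 5: ['problem', 'they'] (min_width=12, slack=1)
Line 6: ['desert', 'system'] (min_width=13, slack=0)
Line 7: ['hospital', 'time'] (min_width=13, slack=0)
Line 8: ['in', 'display'] (min_width=10, slack=3)
Line 9: ['rainbow', 'paper'] (min_width=13, slack=0)
Line 10: ['at', 'warm', 'fire'] (min_width=12, slack=1)
Line 11: ['version', 'box'] (min_width=11, slack=2)
Line 12: ['paper', 'table'] (min_width=11, slack=2)
Line 13: ['childhood'] (min_width=9, slack=4)
Total lines: 13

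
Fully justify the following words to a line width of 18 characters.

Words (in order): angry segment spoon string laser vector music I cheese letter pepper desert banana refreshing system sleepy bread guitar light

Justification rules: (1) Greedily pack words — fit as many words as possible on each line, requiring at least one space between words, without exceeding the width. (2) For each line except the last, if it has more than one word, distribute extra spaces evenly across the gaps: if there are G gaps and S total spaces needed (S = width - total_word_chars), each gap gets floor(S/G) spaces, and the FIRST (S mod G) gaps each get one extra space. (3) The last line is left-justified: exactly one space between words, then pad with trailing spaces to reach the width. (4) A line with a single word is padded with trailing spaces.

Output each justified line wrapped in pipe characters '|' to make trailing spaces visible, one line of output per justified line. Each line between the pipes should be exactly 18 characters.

Line 1: ['angry', 'segment'] (min_width=13, slack=5)
Line 2: ['spoon', 'string', 'laser'] (min_width=18, slack=0)
Line 3: ['vector', 'music', 'I'] (min_width=14, slack=4)
Line 4: ['cheese', 'letter'] (min_width=13, slack=5)
Line 5: ['pepper', 'desert'] (min_width=13, slack=5)
Line 6: ['banana', 'refreshing'] (min_width=17, slack=1)
Line 7: ['system', 'sleepy'] (min_width=13, slack=5)
Line 8: ['bread', 'guitar', 'light'] (min_width=18, slack=0)

Answer: |angry      segment|
|spoon string laser|
|vector   music   I|
|cheese      letter|
|pepper      desert|
|banana  refreshing|
|system      sleepy|
|bread guitar light|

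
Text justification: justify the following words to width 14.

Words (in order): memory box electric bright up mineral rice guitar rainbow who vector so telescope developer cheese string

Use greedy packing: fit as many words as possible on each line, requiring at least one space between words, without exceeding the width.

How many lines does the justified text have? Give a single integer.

Line 1: ['memory', 'box'] (min_width=10, slack=4)
Line 2: ['electric'] (min_width=8, slack=6)
Line 3: ['bright', 'up'] (min_width=9, slack=5)
Line 4: ['mineral', 'rice'] (min_width=12, slack=2)
Line 5: ['guitar', 'rainbow'] (min_width=14, slack=0)
Line 6: ['who', 'vector', 'so'] (min_width=13, slack=1)
Line 7: ['telescope'] (min_width=9, slack=5)
Line 8: ['developer'] (min_width=9, slack=5)
Line 9: ['cheese', 'string'] (min_width=13, slack=1)
Total lines: 9

Answer: 9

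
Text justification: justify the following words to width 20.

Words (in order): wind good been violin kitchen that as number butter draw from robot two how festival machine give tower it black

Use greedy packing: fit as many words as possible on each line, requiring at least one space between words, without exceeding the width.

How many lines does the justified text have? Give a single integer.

Line 1: ['wind', 'good', 'been'] (min_width=14, slack=6)
Line 2: ['violin', 'kitchen', 'that'] (min_width=19, slack=1)
Line 3: ['as', 'number', 'butter'] (min_width=16, slack=4)
Line 4: ['draw', 'from', 'robot', 'two'] (min_width=19, slack=1)
Line 5: ['how', 'festival', 'machine'] (min_width=20, slack=0)
Line 6: ['give', 'tower', 'it', 'black'] (min_width=19, slack=1)
Total lines: 6

Answer: 6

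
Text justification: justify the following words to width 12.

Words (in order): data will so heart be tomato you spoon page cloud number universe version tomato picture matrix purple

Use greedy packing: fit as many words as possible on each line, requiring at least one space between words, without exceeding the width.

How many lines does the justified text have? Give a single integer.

Line 1: ['data', 'will', 'so'] (min_width=12, slack=0)
Line 2: ['heart', 'be'] (min_width=8, slack=4)
Line 3: ['tomato', 'you'] (min_width=10, slack=2)
Line 4: ['spoon', 'page'] (min_width=10, slack=2)
Line 5: ['cloud', 'number'] (min_width=12, slack=0)
Line 6: ['universe'] (min_width=8, slack=4)
Line 7: ['version'] (min_width=7, slack=5)
Line 8: ['tomato'] (min_width=6, slack=6)
Line 9: ['picture'] (min_width=7, slack=5)
Line 10: ['matrix'] (min_width=6, slack=6)
Line 11: ['purple'] (min_width=6, slack=6)
Total lines: 11

Answer: 11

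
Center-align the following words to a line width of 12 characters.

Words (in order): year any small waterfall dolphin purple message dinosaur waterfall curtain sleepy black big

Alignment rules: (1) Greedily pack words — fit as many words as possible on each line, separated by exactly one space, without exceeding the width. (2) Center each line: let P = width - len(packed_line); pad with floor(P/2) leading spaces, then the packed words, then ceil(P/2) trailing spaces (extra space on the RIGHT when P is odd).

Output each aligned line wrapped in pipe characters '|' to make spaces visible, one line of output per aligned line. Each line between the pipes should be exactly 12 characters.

Answer: |  year any  |
|   small    |
| waterfall  |
|  dolphin   |
|   purple   |
|  message   |
|  dinosaur  |
| waterfall  |
|  curtain   |
|sleepy black|
|    big     |

Derivation:
Line 1: ['year', 'any'] (min_width=8, slack=4)
Line 2: ['small'] (min_width=5, slack=7)
Line 3: ['waterfall'] (min_width=9, slack=3)
Line 4: ['dolphin'] (min_width=7, slack=5)
Line 5: ['purple'] (min_width=6, slack=6)
Line 6: ['message'] (min_width=7, slack=5)
Line 7: ['dinosaur'] (min_width=8, slack=4)
Line 8: ['waterfall'] (min_width=9, slack=3)
Line 9: ['curtain'] (min_width=7, slack=5)
Line 10: ['sleepy', 'black'] (min_width=12, slack=0)
Line 11: ['big'] (min_width=3, slack=9)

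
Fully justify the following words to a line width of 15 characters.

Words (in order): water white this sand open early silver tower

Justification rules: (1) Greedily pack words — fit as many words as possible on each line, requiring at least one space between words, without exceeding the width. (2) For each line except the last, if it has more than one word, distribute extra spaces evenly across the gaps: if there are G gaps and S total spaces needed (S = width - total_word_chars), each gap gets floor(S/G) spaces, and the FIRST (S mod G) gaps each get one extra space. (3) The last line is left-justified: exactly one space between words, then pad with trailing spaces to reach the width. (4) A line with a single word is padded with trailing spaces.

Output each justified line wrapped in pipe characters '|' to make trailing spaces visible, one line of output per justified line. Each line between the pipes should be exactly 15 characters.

Line 1: ['water', 'white'] (min_width=11, slack=4)
Line 2: ['this', 'sand', 'open'] (min_width=14, slack=1)
Line 3: ['early', 'silver'] (min_width=12, slack=3)
Line 4: ['tower'] (min_width=5, slack=10)

Answer: |water     white|
|this  sand open|
|early    silver|
|tower          |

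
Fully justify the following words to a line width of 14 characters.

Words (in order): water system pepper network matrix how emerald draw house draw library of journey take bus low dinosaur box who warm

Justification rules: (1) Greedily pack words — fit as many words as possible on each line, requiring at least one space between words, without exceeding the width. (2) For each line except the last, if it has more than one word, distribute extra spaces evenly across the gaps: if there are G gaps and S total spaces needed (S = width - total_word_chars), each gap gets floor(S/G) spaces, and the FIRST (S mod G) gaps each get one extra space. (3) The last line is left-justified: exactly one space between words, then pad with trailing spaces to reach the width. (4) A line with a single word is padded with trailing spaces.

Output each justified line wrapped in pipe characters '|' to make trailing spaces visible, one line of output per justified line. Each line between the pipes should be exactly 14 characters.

Answer: |water   system|
|pepper network|
|matrix     how|
|emerald   draw|
|house     draw|
|library     of|
|journey   take|
|bus        low|
|dinosaur   box|
|who warm      |

Derivation:
Line 1: ['water', 'system'] (min_width=12, slack=2)
Line 2: ['pepper', 'network'] (min_width=14, slack=0)
Line 3: ['matrix', 'how'] (min_width=10, slack=4)
Line 4: ['emerald', 'draw'] (min_width=12, slack=2)
Line 5: ['house', 'draw'] (min_width=10, slack=4)
Line 6: ['library', 'of'] (min_width=10, slack=4)
Line 7: ['journey', 'take'] (min_width=12, slack=2)
Line 8: ['bus', 'low'] (min_width=7, slack=7)
Line 9: ['dinosaur', 'box'] (min_width=12, slack=2)
Line 10: ['who', 'warm'] (min_width=8, slack=6)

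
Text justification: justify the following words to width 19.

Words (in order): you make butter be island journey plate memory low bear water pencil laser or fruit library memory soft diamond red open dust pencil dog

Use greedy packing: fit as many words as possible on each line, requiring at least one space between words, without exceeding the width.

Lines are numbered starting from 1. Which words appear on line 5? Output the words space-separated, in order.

Answer: laser or fruit

Derivation:
Line 1: ['you', 'make', 'butter', 'be'] (min_width=18, slack=1)
Line 2: ['island', 'journey'] (min_width=14, slack=5)
Line 3: ['plate', 'memory', 'low'] (min_width=16, slack=3)
Line 4: ['bear', 'water', 'pencil'] (min_width=17, slack=2)
Line 5: ['laser', 'or', 'fruit'] (min_width=14, slack=5)
Line 6: ['library', 'memory', 'soft'] (min_width=19, slack=0)
Line 7: ['diamond', 'red', 'open'] (min_width=16, slack=3)
Line 8: ['dust', 'pencil', 'dog'] (min_width=15, slack=4)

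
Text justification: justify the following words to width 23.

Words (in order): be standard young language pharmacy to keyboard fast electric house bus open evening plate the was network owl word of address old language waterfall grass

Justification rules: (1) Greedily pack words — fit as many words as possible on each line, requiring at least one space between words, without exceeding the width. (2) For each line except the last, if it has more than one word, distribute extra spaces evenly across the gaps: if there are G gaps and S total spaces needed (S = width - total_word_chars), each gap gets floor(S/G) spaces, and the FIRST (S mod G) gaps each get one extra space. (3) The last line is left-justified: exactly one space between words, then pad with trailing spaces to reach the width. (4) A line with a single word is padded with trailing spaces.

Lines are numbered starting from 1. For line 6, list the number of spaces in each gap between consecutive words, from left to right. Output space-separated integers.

Line 1: ['be', 'standard', 'young'] (min_width=17, slack=6)
Line 2: ['language', 'pharmacy', 'to'] (min_width=20, slack=3)
Line 3: ['keyboard', 'fast', 'electric'] (min_width=22, slack=1)
Line 4: ['house', 'bus', 'open', 'evening'] (min_width=22, slack=1)
Line 5: ['plate', 'the', 'was', 'network'] (min_width=21, slack=2)
Line 6: ['owl', 'word', 'of', 'address', 'old'] (min_width=23, slack=0)
Line 7: ['language', 'waterfall'] (min_width=18, slack=5)
Line 8: ['grass'] (min_width=5, slack=18)

Answer: 1 1 1 1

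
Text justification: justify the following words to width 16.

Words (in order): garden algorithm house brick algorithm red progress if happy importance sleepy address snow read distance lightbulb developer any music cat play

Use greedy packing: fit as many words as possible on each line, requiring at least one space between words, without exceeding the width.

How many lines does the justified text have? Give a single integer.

Answer: 11

Derivation:
Line 1: ['garden', 'algorithm'] (min_width=16, slack=0)
Line 2: ['house', 'brick'] (min_width=11, slack=5)
Line 3: ['algorithm', 'red'] (min_width=13, slack=3)
Line 4: ['progress', 'if'] (min_width=11, slack=5)
Line 5: ['happy', 'importance'] (min_width=16, slack=0)
Line 6: ['sleepy', 'address'] (min_width=14, slack=2)
Line 7: ['snow', 'read'] (min_width=9, slack=7)
Line 8: ['distance'] (min_width=8, slack=8)
Line 9: ['lightbulb'] (min_width=9, slack=7)
Line 10: ['developer', 'any'] (min_width=13, slack=3)
Line 11: ['music', 'cat', 'play'] (min_width=14, slack=2)
Total lines: 11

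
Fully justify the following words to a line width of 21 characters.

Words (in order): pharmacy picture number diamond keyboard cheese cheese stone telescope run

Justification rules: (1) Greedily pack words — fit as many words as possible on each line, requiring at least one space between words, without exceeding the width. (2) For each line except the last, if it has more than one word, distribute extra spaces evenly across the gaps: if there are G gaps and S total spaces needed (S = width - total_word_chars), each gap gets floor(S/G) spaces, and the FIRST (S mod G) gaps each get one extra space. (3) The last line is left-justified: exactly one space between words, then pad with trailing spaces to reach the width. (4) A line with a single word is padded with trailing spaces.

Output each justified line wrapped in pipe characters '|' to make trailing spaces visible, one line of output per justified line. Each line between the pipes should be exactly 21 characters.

Line 1: ['pharmacy', 'picture'] (min_width=16, slack=5)
Line 2: ['number', 'diamond'] (min_width=14, slack=7)
Line 3: ['keyboard', 'cheese'] (min_width=15, slack=6)
Line 4: ['cheese', 'stone'] (min_width=12, slack=9)
Line 5: ['telescope', 'run'] (min_width=13, slack=8)

Answer: |pharmacy      picture|
|number        diamond|
|keyboard       cheese|
|cheese          stone|
|telescope run        |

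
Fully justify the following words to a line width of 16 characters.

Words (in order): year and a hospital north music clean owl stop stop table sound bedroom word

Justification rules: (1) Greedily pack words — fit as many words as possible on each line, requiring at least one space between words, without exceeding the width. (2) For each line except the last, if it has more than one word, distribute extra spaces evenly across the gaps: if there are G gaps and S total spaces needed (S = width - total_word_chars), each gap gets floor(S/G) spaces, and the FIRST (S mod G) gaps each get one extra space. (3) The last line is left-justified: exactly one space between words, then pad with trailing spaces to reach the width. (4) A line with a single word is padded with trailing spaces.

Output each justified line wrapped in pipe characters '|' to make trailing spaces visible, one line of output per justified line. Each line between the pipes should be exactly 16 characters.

Answer: |year    and    a|
|hospital   north|
|music  clean owl|
|stop  stop table|
|sound    bedroom|
|word            |

Derivation:
Line 1: ['year', 'and', 'a'] (min_width=10, slack=6)
Line 2: ['hospital', 'north'] (min_width=14, slack=2)
Line 3: ['music', 'clean', 'owl'] (min_width=15, slack=1)
Line 4: ['stop', 'stop', 'table'] (min_width=15, slack=1)
Line 5: ['sound', 'bedroom'] (min_width=13, slack=3)
Line 6: ['word'] (min_width=4, slack=12)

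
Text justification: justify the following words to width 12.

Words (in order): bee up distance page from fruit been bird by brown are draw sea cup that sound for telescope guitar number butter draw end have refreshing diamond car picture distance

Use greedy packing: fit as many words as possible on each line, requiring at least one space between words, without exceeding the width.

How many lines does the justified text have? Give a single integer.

Line 1: ['bee', 'up'] (min_width=6, slack=6)
Line 2: ['distance'] (min_width=8, slack=4)
Line 3: ['page', 'from'] (min_width=9, slack=3)
Line 4: ['fruit', 'been'] (min_width=10, slack=2)
Line 5: ['bird', 'by'] (min_width=7, slack=5)
Line 6: ['brown', 'are'] (min_width=9, slack=3)
Line 7: ['draw', 'sea', 'cup'] (min_width=12, slack=0)
Line 8: ['that', 'sound'] (min_width=10, slack=2)
Line 9: ['for'] (min_width=3, slack=9)
Line 10: ['telescope'] (min_width=9, slack=3)
Line 11: ['guitar'] (min_width=6, slack=6)
Line 12: ['number'] (min_width=6, slack=6)
Line 13: ['butter', 'draw'] (min_width=11, slack=1)
Line 14: ['end', 'have'] (min_width=8, slack=4)
Line 15: ['refreshing'] (min_width=10, slack=2)
Line 16: ['diamond', 'car'] (min_width=11, slack=1)
Line 17: ['picture'] (min_width=7, slack=5)
Line 18: ['distance'] (min_width=8, slack=4)
Total lines: 18

Answer: 18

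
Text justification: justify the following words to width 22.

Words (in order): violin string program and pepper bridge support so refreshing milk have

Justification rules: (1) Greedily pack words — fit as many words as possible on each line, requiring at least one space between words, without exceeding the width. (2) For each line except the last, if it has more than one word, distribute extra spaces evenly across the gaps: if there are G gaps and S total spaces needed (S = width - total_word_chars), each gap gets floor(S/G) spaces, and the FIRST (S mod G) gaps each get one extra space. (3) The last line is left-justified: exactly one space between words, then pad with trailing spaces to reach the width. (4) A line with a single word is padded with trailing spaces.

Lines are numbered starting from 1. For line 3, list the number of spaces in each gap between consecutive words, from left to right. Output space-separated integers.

Line 1: ['violin', 'string', 'program'] (min_width=21, slack=1)
Line 2: ['and', 'pepper', 'bridge'] (min_width=17, slack=5)
Line 3: ['support', 'so', 'refreshing'] (min_width=21, slack=1)
Line 4: ['milk', 'have'] (min_width=9, slack=13)

Answer: 2 1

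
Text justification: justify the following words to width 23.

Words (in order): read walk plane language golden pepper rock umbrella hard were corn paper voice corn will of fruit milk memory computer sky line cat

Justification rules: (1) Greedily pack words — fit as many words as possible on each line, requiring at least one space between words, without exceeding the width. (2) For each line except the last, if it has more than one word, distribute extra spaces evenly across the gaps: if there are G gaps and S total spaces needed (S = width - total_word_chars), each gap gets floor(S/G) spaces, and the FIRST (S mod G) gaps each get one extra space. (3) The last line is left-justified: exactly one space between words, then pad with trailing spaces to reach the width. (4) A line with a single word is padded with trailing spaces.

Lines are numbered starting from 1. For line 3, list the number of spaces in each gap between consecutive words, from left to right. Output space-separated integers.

Answer: 1 1 1

Derivation:
Line 1: ['read', 'walk', 'plane'] (min_width=15, slack=8)
Line 2: ['language', 'golden', 'pepper'] (min_width=22, slack=1)
Line 3: ['rock', 'umbrella', 'hard', 'were'] (min_width=23, slack=0)
Line 4: ['corn', 'paper', 'voice', 'corn'] (min_width=21, slack=2)
Line 5: ['will', 'of', 'fruit', 'milk'] (min_width=18, slack=5)
Line 6: ['memory', 'computer', 'sky'] (min_width=19, slack=4)
Line 7: ['line', 'cat'] (min_width=8, slack=15)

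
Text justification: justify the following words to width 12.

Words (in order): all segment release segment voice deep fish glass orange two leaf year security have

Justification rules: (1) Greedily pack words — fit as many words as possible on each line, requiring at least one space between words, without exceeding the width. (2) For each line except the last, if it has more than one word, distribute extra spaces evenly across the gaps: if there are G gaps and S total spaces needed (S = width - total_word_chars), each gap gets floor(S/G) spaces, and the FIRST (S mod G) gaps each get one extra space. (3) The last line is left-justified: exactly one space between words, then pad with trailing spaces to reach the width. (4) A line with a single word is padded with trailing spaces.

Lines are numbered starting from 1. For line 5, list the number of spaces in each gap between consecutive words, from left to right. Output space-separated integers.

Answer: 3

Derivation:
Line 1: ['all', 'segment'] (min_width=11, slack=1)
Line 2: ['release'] (min_width=7, slack=5)
Line 3: ['segment'] (min_width=7, slack=5)
Line 4: ['voice', 'deep'] (min_width=10, slack=2)
Line 5: ['fish', 'glass'] (min_width=10, slack=2)
Line 6: ['orange', 'two'] (min_width=10, slack=2)
Line 7: ['leaf', 'year'] (min_width=9, slack=3)
Line 8: ['security'] (min_width=8, slack=4)
Line 9: ['have'] (min_width=4, slack=8)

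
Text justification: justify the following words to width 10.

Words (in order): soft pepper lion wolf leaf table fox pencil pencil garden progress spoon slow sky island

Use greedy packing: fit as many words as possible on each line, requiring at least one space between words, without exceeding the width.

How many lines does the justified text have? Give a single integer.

Line 1: ['soft'] (min_width=4, slack=6)
Line 2: ['pepper'] (min_width=6, slack=4)
Line 3: ['lion', 'wolf'] (min_width=9, slack=1)
Line 4: ['leaf', 'table'] (min_width=10, slack=0)
Line 5: ['fox', 'pencil'] (min_width=10, slack=0)
Line 6: ['pencil'] (min_width=6, slack=4)
Line 7: ['garden'] (min_width=6, slack=4)
Line 8: ['progress'] (min_width=8, slack=2)
Line 9: ['spoon', 'slow'] (min_width=10, slack=0)
Line 10: ['sky', 'island'] (min_width=10, slack=0)
Total lines: 10

Answer: 10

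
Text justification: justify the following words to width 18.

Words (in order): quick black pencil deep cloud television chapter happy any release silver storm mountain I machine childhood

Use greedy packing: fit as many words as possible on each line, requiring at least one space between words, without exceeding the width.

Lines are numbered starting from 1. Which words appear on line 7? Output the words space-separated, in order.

Answer: childhood

Derivation:
Line 1: ['quick', 'black', 'pencil'] (min_width=18, slack=0)
Line 2: ['deep', 'cloud'] (min_width=10, slack=8)
Line 3: ['television', 'chapter'] (min_width=18, slack=0)
Line 4: ['happy', 'any', 'release'] (min_width=17, slack=1)
Line 5: ['silver', 'storm'] (min_width=12, slack=6)
Line 6: ['mountain', 'I', 'machine'] (min_width=18, slack=0)
Line 7: ['childhood'] (min_width=9, slack=9)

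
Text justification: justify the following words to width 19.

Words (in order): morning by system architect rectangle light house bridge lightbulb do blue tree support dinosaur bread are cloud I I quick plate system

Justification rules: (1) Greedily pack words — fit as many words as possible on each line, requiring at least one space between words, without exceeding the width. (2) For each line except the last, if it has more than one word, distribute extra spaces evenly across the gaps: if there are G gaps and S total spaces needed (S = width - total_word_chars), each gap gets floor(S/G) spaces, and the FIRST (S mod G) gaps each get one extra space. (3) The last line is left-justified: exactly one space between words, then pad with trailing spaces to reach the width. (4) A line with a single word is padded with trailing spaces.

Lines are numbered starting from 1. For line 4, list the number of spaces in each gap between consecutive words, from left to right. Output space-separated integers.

Answer: 2 2

Derivation:
Line 1: ['morning', 'by', 'system'] (min_width=17, slack=2)
Line 2: ['architect', 'rectangle'] (min_width=19, slack=0)
Line 3: ['light', 'house', 'bridge'] (min_width=18, slack=1)
Line 4: ['lightbulb', 'do', 'blue'] (min_width=17, slack=2)
Line 5: ['tree', 'support'] (min_width=12, slack=7)
Line 6: ['dinosaur', 'bread', 'are'] (min_width=18, slack=1)
Line 7: ['cloud', 'I', 'I', 'quick'] (min_width=15, slack=4)
Line 8: ['plate', 'system'] (min_width=12, slack=7)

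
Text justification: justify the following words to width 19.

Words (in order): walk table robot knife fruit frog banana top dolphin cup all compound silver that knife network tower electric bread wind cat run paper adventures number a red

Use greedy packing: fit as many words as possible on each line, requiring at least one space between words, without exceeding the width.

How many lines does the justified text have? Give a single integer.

Line 1: ['walk', 'table', 'robot'] (min_width=16, slack=3)
Line 2: ['knife', 'fruit', 'frog'] (min_width=16, slack=3)
Line 3: ['banana', 'top', 'dolphin'] (min_width=18, slack=1)
Line 4: ['cup', 'all', 'compound'] (min_width=16, slack=3)
Line 5: ['silver', 'that', 'knife'] (min_width=17, slack=2)
Line 6: ['network', 'tower'] (min_width=13, slack=6)
Line 7: ['electric', 'bread', 'wind'] (min_width=19, slack=0)
Line 8: ['cat', 'run', 'paper'] (min_width=13, slack=6)
Line 9: ['adventures', 'number', 'a'] (min_width=19, slack=0)
Line 10: ['red'] (min_width=3, slack=16)
Total lines: 10

Answer: 10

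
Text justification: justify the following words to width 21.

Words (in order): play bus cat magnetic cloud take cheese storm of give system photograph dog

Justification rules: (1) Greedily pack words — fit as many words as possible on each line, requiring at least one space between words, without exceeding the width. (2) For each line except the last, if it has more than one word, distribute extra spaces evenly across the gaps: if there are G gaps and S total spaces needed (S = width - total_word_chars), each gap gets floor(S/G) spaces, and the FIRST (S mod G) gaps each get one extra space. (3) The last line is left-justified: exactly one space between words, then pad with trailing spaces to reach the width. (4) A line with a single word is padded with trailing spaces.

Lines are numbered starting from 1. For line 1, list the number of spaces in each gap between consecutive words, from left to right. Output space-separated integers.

Answer: 1 1 1

Derivation:
Line 1: ['play', 'bus', 'cat', 'magnetic'] (min_width=21, slack=0)
Line 2: ['cloud', 'take', 'cheese'] (min_width=17, slack=4)
Line 3: ['storm', 'of', 'give', 'system'] (min_width=20, slack=1)
Line 4: ['photograph', 'dog'] (min_width=14, slack=7)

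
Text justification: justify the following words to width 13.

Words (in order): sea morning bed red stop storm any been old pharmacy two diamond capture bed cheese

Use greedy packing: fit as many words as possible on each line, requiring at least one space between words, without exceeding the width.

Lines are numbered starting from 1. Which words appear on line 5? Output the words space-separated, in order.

Line 1: ['sea', 'morning'] (min_width=11, slack=2)
Line 2: ['bed', 'red', 'stop'] (min_width=12, slack=1)
Line 3: ['storm', 'any'] (min_width=9, slack=4)
Line 4: ['been', 'old'] (min_width=8, slack=5)
Line 5: ['pharmacy', 'two'] (min_width=12, slack=1)
Line 6: ['diamond'] (min_width=7, slack=6)
Line 7: ['capture', 'bed'] (min_width=11, slack=2)
Line 8: ['cheese'] (min_width=6, slack=7)

Answer: pharmacy two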